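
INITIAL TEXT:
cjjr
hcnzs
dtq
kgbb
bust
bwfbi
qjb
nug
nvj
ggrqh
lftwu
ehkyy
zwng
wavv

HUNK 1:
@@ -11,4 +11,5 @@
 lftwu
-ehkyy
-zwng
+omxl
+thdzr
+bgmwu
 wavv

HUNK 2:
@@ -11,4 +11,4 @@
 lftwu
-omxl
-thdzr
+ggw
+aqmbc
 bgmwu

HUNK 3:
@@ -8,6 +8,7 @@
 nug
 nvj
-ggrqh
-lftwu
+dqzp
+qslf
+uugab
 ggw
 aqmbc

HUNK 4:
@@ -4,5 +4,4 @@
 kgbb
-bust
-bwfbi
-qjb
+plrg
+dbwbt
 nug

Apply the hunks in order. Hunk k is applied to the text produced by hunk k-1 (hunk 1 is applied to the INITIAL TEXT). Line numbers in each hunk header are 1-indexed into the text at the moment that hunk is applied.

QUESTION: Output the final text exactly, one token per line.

Hunk 1: at line 11 remove [ehkyy,zwng] add [omxl,thdzr,bgmwu] -> 15 lines: cjjr hcnzs dtq kgbb bust bwfbi qjb nug nvj ggrqh lftwu omxl thdzr bgmwu wavv
Hunk 2: at line 11 remove [omxl,thdzr] add [ggw,aqmbc] -> 15 lines: cjjr hcnzs dtq kgbb bust bwfbi qjb nug nvj ggrqh lftwu ggw aqmbc bgmwu wavv
Hunk 3: at line 8 remove [ggrqh,lftwu] add [dqzp,qslf,uugab] -> 16 lines: cjjr hcnzs dtq kgbb bust bwfbi qjb nug nvj dqzp qslf uugab ggw aqmbc bgmwu wavv
Hunk 4: at line 4 remove [bust,bwfbi,qjb] add [plrg,dbwbt] -> 15 lines: cjjr hcnzs dtq kgbb plrg dbwbt nug nvj dqzp qslf uugab ggw aqmbc bgmwu wavv

Answer: cjjr
hcnzs
dtq
kgbb
plrg
dbwbt
nug
nvj
dqzp
qslf
uugab
ggw
aqmbc
bgmwu
wavv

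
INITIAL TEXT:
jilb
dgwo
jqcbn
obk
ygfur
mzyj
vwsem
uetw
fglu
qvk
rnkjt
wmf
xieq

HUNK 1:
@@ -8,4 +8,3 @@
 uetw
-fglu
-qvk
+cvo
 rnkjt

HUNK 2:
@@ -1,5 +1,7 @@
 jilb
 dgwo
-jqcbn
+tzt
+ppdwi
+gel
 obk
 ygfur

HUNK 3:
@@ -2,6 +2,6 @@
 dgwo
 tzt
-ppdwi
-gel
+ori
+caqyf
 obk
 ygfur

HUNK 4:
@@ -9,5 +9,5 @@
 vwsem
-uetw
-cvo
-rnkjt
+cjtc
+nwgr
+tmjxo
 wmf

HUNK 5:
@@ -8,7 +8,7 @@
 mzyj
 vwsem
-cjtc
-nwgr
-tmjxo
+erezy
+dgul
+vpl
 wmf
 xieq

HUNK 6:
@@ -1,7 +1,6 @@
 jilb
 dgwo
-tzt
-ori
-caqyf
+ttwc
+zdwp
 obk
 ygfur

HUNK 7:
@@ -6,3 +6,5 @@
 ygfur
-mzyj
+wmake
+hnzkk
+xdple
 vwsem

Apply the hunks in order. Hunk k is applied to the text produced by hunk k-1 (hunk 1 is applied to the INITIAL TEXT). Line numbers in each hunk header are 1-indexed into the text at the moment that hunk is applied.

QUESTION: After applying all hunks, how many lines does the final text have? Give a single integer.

Answer: 15

Derivation:
Hunk 1: at line 8 remove [fglu,qvk] add [cvo] -> 12 lines: jilb dgwo jqcbn obk ygfur mzyj vwsem uetw cvo rnkjt wmf xieq
Hunk 2: at line 1 remove [jqcbn] add [tzt,ppdwi,gel] -> 14 lines: jilb dgwo tzt ppdwi gel obk ygfur mzyj vwsem uetw cvo rnkjt wmf xieq
Hunk 3: at line 2 remove [ppdwi,gel] add [ori,caqyf] -> 14 lines: jilb dgwo tzt ori caqyf obk ygfur mzyj vwsem uetw cvo rnkjt wmf xieq
Hunk 4: at line 9 remove [uetw,cvo,rnkjt] add [cjtc,nwgr,tmjxo] -> 14 lines: jilb dgwo tzt ori caqyf obk ygfur mzyj vwsem cjtc nwgr tmjxo wmf xieq
Hunk 5: at line 8 remove [cjtc,nwgr,tmjxo] add [erezy,dgul,vpl] -> 14 lines: jilb dgwo tzt ori caqyf obk ygfur mzyj vwsem erezy dgul vpl wmf xieq
Hunk 6: at line 1 remove [tzt,ori,caqyf] add [ttwc,zdwp] -> 13 lines: jilb dgwo ttwc zdwp obk ygfur mzyj vwsem erezy dgul vpl wmf xieq
Hunk 7: at line 6 remove [mzyj] add [wmake,hnzkk,xdple] -> 15 lines: jilb dgwo ttwc zdwp obk ygfur wmake hnzkk xdple vwsem erezy dgul vpl wmf xieq
Final line count: 15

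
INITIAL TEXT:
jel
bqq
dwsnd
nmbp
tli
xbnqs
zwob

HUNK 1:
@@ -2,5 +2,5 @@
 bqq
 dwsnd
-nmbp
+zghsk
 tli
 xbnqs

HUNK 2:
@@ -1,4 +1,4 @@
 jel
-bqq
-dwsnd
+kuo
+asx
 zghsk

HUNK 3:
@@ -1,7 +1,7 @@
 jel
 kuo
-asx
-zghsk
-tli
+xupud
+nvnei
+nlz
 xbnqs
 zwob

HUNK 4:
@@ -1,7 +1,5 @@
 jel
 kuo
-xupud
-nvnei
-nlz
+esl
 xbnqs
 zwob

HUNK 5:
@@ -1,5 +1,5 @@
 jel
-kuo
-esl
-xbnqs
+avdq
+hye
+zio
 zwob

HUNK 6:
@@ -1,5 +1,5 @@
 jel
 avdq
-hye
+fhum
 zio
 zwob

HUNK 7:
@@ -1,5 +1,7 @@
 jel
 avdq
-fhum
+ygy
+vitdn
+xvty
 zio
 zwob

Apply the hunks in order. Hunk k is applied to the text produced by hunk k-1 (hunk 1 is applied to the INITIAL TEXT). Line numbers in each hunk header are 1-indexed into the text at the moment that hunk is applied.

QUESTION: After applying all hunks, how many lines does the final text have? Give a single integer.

Hunk 1: at line 2 remove [nmbp] add [zghsk] -> 7 lines: jel bqq dwsnd zghsk tli xbnqs zwob
Hunk 2: at line 1 remove [bqq,dwsnd] add [kuo,asx] -> 7 lines: jel kuo asx zghsk tli xbnqs zwob
Hunk 3: at line 1 remove [asx,zghsk,tli] add [xupud,nvnei,nlz] -> 7 lines: jel kuo xupud nvnei nlz xbnqs zwob
Hunk 4: at line 1 remove [xupud,nvnei,nlz] add [esl] -> 5 lines: jel kuo esl xbnqs zwob
Hunk 5: at line 1 remove [kuo,esl,xbnqs] add [avdq,hye,zio] -> 5 lines: jel avdq hye zio zwob
Hunk 6: at line 1 remove [hye] add [fhum] -> 5 lines: jel avdq fhum zio zwob
Hunk 7: at line 1 remove [fhum] add [ygy,vitdn,xvty] -> 7 lines: jel avdq ygy vitdn xvty zio zwob
Final line count: 7

Answer: 7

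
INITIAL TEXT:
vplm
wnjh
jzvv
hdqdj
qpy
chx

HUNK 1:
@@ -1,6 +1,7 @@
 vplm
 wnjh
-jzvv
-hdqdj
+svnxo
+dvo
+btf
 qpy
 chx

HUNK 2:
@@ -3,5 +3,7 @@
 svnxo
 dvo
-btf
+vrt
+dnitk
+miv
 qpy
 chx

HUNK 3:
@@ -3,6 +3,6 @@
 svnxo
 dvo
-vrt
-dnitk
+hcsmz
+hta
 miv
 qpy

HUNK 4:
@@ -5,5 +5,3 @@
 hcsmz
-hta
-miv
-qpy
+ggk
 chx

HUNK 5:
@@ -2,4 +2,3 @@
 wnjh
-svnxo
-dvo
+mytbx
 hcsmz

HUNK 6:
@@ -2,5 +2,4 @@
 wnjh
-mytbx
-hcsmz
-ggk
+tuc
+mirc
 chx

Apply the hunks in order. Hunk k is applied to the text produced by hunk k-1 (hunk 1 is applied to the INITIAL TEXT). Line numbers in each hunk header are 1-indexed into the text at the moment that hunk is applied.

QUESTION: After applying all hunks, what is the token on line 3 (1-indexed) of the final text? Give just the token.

Answer: tuc

Derivation:
Hunk 1: at line 1 remove [jzvv,hdqdj] add [svnxo,dvo,btf] -> 7 lines: vplm wnjh svnxo dvo btf qpy chx
Hunk 2: at line 3 remove [btf] add [vrt,dnitk,miv] -> 9 lines: vplm wnjh svnxo dvo vrt dnitk miv qpy chx
Hunk 3: at line 3 remove [vrt,dnitk] add [hcsmz,hta] -> 9 lines: vplm wnjh svnxo dvo hcsmz hta miv qpy chx
Hunk 4: at line 5 remove [hta,miv,qpy] add [ggk] -> 7 lines: vplm wnjh svnxo dvo hcsmz ggk chx
Hunk 5: at line 2 remove [svnxo,dvo] add [mytbx] -> 6 lines: vplm wnjh mytbx hcsmz ggk chx
Hunk 6: at line 2 remove [mytbx,hcsmz,ggk] add [tuc,mirc] -> 5 lines: vplm wnjh tuc mirc chx
Final line 3: tuc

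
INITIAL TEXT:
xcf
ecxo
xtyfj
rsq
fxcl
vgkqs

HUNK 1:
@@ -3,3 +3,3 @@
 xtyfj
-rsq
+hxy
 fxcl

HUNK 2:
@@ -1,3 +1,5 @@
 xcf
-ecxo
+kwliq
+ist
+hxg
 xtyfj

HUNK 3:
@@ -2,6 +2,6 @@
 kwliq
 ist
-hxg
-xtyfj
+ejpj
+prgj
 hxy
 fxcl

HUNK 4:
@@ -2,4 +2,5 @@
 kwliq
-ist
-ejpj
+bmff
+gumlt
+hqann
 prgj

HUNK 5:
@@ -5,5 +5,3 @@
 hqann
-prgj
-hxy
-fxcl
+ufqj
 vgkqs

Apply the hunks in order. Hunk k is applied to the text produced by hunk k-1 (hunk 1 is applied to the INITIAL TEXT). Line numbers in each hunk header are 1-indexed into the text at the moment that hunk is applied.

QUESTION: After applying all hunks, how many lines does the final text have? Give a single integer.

Answer: 7

Derivation:
Hunk 1: at line 3 remove [rsq] add [hxy] -> 6 lines: xcf ecxo xtyfj hxy fxcl vgkqs
Hunk 2: at line 1 remove [ecxo] add [kwliq,ist,hxg] -> 8 lines: xcf kwliq ist hxg xtyfj hxy fxcl vgkqs
Hunk 3: at line 2 remove [hxg,xtyfj] add [ejpj,prgj] -> 8 lines: xcf kwliq ist ejpj prgj hxy fxcl vgkqs
Hunk 4: at line 2 remove [ist,ejpj] add [bmff,gumlt,hqann] -> 9 lines: xcf kwliq bmff gumlt hqann prgj hxy fxcl vgkqs
Hunk 5: at line 5 remove [prgj,hxy,fxcl] add [ufqj] -> 7 lines: xcf kwliq bmff gumlt hqann ufqj vgkqs
Final line count: 7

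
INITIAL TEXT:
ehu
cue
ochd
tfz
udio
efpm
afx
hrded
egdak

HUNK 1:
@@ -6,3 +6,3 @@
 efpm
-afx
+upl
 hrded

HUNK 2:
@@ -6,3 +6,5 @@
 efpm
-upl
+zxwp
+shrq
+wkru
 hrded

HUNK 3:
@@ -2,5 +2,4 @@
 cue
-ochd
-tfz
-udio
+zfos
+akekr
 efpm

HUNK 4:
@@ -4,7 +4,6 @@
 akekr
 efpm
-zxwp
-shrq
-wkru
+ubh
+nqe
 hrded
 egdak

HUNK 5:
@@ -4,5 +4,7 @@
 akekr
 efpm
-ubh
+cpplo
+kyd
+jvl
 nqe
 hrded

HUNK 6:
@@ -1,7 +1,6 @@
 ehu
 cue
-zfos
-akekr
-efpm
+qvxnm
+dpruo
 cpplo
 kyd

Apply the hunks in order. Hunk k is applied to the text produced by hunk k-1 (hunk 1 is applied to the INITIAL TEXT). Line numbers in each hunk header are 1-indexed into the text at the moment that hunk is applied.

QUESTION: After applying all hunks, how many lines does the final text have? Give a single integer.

Answer: 10

Derivation:
Hunk 1: at line 6 remove [afx] add [upl] -> 9 lines: ehu cue ochd tfz udio efpm upl hrded egdak
Hunk 2: at line 6 remove [upl] add [zxwp,shrq,wkru] -> 11 lines: ehu cue ochd tfz udio efpm zxwp shrq wkru hrded egdak
Hunk 3: at line 2 remove [ochd,tfz,udio] add [zfos,akekr] -> 10 lines: ehu cue zfos akekr efpm zxwp shrq wkru hrded egdak
Hunk 4: at line 4 remove [zxwp,shrq,wkru] add [ubh,nqe] -> 9 lines: ehu cue zfos akekr efpm ubh nqe hrded egdak
Hunk 5: at line 4 remove [ubh] add [cpplo,kyd,jvl] -> 11 lines: ehu cue zfos akekr efpm cpplo kyd jvl nqe hrded egdak
Hunk 6: at line 1 remove [zfos,akekr,efpm] add [qvxnm,dpruo] -> 10 lines: ehu cue qvxnm dpruo cpplo kyd jvl nqe hrded egdak
Final line count: 10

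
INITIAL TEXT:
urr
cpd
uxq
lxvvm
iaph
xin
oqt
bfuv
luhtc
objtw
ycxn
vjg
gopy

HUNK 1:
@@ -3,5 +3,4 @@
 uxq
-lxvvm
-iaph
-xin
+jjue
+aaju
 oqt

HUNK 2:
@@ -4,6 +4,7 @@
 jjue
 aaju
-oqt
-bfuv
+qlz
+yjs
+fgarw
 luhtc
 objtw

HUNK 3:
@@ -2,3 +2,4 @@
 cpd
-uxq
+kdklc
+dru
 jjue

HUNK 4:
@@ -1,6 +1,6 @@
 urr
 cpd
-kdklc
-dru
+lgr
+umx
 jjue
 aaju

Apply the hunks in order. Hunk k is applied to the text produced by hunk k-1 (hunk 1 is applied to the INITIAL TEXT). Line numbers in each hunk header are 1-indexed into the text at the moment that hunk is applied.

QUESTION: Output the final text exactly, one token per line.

Answer: urr
cpd
lgr
umx
jjue
aaju
qlz
yjs
fgarw
luhtc
objtw
ycxn
vjg
gopy

Derivation:
Hunk 1: at line 3 remove [lxvvm,iaph,xin] add [jjue,aaju] -> 12 lines: urr cpd uxq jjue aaju oqt bfuv luhtc objtw ycxn vjg gopy
Hunk 2: at line 4 remove [oqt,bfuv] add [qlz,yjs,fgarw] -> 13 lines: urr cpd uxq jjue aaju qlz yjs fgarw luhtc objtw ycxn vjg gopy
Hunk 3: at line 2 remove [uxq] add [kdklc,dru] -> 14 lines: urr cpd kdklc dru jjue aaju qlz yjs fgarw luhtc objtw ycxn vjg gopy
Hunk 4: at line 1 remove [kdklc,dru] add [lgr,umx] -> 14 lines: urr cpd lgr umx jjue aaju qlz yjs fgarw luhtc objtw ycxn vjg gopy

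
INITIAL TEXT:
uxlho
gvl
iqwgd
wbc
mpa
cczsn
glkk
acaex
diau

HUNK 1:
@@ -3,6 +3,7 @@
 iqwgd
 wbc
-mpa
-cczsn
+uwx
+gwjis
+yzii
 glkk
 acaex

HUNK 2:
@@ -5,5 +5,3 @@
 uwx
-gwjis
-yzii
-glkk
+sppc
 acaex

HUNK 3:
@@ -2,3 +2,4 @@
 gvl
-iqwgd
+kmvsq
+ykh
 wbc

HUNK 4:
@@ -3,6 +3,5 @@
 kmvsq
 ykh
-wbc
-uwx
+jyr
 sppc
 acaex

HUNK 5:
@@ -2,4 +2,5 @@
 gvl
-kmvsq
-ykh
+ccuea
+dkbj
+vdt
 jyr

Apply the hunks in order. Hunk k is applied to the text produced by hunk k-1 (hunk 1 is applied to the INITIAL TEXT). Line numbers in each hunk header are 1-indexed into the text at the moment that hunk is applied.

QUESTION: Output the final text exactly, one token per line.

Hunk 1: at line 3 remove [mpa,cczsn] add [uwx,gwjis,yzii] -> 10 lines: uxlho gvl iqwgd wbc uwx gwjis yzii glkk acaex diau
Hunk 2: at line 5 remove [gwjis,yzii,glkk] add [sppc] -> 8 lines: uxlho gvl iqwgd wbc uwx sppc acaex diau
Hunk 3: at line 2 remove [iqwgd] add [kmvsq,ykh] -> 9 lines: uxlho gvl kmvsq ykh wbc uwx sppc acaex diau
Hunk 4: at line 3 remove [wbc,uwx] add [jyr] -> 8 lines: uxlho gvl kmvsq ykh jyr sppc acaex diau
Hunk 5: at line 2 remove [kmvsq,ykh] add [ccuea,dkbj,vdt] -> 9 lines: uxlho gvl ccuea dkbj vdt jyr sppc acaex diau

Answer: uxlho
gvl
ccuea
dkbj
vdt
jyr
sppc
acaex
diau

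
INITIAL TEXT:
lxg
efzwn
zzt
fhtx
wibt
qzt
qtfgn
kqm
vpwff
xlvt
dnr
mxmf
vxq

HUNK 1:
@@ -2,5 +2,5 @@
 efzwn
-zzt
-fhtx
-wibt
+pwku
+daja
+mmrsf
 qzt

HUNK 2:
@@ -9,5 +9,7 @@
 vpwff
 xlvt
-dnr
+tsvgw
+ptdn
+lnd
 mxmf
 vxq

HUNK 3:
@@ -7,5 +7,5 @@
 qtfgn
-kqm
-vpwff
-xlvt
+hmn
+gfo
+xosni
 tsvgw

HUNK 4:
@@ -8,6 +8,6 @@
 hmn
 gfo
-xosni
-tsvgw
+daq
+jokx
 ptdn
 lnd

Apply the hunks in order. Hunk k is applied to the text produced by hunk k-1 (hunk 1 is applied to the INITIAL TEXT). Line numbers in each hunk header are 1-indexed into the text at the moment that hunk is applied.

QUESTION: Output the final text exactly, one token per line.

Hunk 1: at line 2 remove [zzt,fhtx,wibt] add [pwku,daja,mmrsf] -> 13 lines: lxg efzwn pwku daja mmrsf qzt qtfgn kqm vpwff xlvt dnr mxmf vxq
Hunk 2: at line 9 remove [dnr] add [tsvgw,ptdn,lnd] -> 15 lines: lxg efzwn pwku daja mmrsf qzt qtfgn kqm vpwff xlvt tsvgw ptdn lnd mxmf vxq
Hunk 3: at line 7 remove [kqm,vpwff,xlvt] add [hmn,gfo,xosni] -> 15 lines: lxg efzwn pwku daja mmrsf qzt qtfgn hmn gfo xosni tsvgw ptdn lnd mxmf vxq
Hunk 4: at line 8 remove [xosni,tsvgw] add [daq,jokx] -> 15 lines: lxg efzwn pwku daja mmrsf qzt qtfgn hmn gfo daq jokx ptdn lnd mxmf vxq

Answer: lxg
efzwn
pwku
daja
mmrsf
qzt
qtfgn
hmn
gfo
daq
jokx
ptdn
lnd
mxmf
vxq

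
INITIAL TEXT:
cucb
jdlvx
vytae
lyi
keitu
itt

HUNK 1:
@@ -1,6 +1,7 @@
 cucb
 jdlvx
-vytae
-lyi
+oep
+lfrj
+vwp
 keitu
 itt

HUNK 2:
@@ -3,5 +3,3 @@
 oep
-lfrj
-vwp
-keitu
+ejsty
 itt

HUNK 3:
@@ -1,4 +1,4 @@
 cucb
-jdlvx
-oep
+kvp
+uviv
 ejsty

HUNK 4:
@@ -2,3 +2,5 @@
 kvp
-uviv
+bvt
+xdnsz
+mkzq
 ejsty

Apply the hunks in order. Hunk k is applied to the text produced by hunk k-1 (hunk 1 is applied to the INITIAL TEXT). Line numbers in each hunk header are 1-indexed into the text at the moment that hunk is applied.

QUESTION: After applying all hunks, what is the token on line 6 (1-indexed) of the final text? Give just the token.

Hunk 1: at line 1 remove [vytae,lyi] add [oep,lfrj,vwp] -> 7 lines: cucb jdlvx oep lfrj vwp keitu itt
Hunk 2: at line 3 remove [lfrj,vwp,keitu] add [ejsty] -> 5 lines: cucb jdlvx oep ejsty itt
Hunk 3: at line 1 remove [jdlvx,oep] add [kvp,uviv] -> 5 lines: cucb kvp uviv ejsty itt
Hunk 4: at line 2 remove [uviv] add [bvt,xdnsz,mkzq] -> 7 lines: cucb kvp bvt xdnsz mkzq ejsty itt
Final line 6: ejsty

Answer: ejsty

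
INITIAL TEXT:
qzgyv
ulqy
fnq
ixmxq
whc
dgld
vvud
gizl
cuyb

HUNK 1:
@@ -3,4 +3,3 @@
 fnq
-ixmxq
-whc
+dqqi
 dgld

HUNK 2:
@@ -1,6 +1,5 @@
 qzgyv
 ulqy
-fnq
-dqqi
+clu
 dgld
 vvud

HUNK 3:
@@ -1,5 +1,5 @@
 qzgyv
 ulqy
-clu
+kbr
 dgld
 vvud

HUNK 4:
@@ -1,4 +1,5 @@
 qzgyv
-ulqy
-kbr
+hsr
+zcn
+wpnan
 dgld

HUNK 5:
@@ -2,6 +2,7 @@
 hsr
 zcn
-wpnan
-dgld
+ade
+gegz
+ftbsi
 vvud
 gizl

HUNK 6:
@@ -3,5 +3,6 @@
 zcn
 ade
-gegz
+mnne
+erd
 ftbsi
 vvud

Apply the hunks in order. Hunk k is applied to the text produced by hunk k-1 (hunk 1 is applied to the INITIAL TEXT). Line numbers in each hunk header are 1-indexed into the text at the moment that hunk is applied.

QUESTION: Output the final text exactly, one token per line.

Hunk 1: at line 3 remove [ixmxq,whc] add [dqqi] -> 8 lines: qzgyv ulqy fnq dqqi dgld vvud gizl cuyb
Hunk 2: at line 1 remove [fnq,dqqi] add [clu] -> 7 lines: qzgyv ulqy clu dgld vvud gizl cuyb
Hunk 3: at line 1 remove [clu] add [kbr] -> 7 lines: qzgyv ulqy kbr dgld vvud gizl cuyb
Hunk 4: at line 1 remove [ulqy,kbr] add [hsr,zcn,wpnan] -> 8 lines: qzgyv hsr zcn wpnan dgld vvud gizl cuyb
Hunk 5: at line 2 remove [wpnan,dgld] add [ade,gegz,ftbsi] -> 9 lines: qzgyv hsr zcn ade gegz ftbsi vvud gizl cuyb
Hunk 6: at line 3 remove [gegz] add [mnne,erd] -> 10 lines: qzgyv hsr zcn ade mnne erd ftbsi vvud gizl cuyb

Answer: qzgyv
hsr
zcn
ade
mnne
erd
ftbsi
vvud
gizl
cuyb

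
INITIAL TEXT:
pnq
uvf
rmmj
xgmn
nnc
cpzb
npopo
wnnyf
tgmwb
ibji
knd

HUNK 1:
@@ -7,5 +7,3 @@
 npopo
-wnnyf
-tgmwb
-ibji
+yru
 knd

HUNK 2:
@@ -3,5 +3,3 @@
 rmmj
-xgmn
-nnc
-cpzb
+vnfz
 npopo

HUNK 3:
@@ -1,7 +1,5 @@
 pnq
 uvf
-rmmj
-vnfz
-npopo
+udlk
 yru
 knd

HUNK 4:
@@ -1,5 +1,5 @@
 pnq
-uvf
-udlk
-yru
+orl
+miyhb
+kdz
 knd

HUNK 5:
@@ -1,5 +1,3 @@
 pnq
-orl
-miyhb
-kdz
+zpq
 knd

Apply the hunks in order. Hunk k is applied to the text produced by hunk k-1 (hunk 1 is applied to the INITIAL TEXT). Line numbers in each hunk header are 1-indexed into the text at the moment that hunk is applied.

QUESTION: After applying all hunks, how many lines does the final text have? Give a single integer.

Answer: 3

Derivation:
Hunk 1: at line 7 remove [wnnyf,tgmwb,ibji] add [yru] -> 9 lines: pnq uvf rmmj xgmn nnc cpzb npopo yru knd
Hunk 2: at line 3 remove [xgmn,nnc,cpzb] add [vnfz] -> 7 lines: pnq uvf rmmj vnfz npopo yru knd
Hunk 3: at line 1 remove [rmmj,vnfz,npopo] add [udlk] -> 5 lines: pnq uvf udlk yru knd
Hunk 4: at line 1 remove [uvf,udlk,yru] add [orl,miyhb,kdz] -> 5 lines: pnq orl miyhb kdz knd
Hunk 5: at line 1 remove [orl,miyhb,kdz] add [zpq] -> 3 lines: pnq zpq knd
Final line count: 3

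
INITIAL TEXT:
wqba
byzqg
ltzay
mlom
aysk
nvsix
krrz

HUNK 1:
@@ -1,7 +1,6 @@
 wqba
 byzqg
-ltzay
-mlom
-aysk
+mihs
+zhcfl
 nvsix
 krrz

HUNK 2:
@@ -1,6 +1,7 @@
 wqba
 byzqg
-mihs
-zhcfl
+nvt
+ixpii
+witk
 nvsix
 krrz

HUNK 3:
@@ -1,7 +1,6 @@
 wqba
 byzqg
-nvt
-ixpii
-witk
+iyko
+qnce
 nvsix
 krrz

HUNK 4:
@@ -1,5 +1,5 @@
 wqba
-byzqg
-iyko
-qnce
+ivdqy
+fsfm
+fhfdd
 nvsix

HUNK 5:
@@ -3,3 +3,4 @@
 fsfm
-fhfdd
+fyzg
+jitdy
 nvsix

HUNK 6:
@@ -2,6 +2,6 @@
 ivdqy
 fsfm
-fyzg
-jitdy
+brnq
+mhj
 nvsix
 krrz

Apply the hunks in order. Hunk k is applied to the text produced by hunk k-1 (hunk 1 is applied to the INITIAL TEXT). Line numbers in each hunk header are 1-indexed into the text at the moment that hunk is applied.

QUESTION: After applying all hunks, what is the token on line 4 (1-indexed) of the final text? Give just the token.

Answer: brnq

Derivation:
Hunk 1: at line 1 remove [ltzay,mlom,aysk] add [mihs,zhcfl] -> 6 lines: wqba byzqg mihs zhcfl nvsix krrz
Hunk 2: at line 1 remove [mihs,zhcfl] add [nvt,ixpii,witk] -> 7 lines: wqba byzqg nvt ixpii witk nvsix krrz
Hunk 3: at line 1 remove [nvt,ixpii,witk] add [iyko,qnce] -> 6 lines: wqba byzqg iyko qnce nvsix krrz
Hunk 4: at line 1 remove [byzqg,iyko,qnce] add [ivdqy,fsfm,fhfdd] -> 6 lines: wqba ivdqy fsfm fhfdd nvsix krrz
Hunk 5: at line 3 remove [fhfdd] add [fyzg,jitdy] -> 7 lines: wqba ivdqy fsfm fyzg jitdy nvsix krrz
Hunk 6: at line 2 remove [fyzg,jitdy] add [brnq,mhj] -> 7 lines: wqba ivdqy fsfm brnq mhj nvsix krrz
Final line 4: brnq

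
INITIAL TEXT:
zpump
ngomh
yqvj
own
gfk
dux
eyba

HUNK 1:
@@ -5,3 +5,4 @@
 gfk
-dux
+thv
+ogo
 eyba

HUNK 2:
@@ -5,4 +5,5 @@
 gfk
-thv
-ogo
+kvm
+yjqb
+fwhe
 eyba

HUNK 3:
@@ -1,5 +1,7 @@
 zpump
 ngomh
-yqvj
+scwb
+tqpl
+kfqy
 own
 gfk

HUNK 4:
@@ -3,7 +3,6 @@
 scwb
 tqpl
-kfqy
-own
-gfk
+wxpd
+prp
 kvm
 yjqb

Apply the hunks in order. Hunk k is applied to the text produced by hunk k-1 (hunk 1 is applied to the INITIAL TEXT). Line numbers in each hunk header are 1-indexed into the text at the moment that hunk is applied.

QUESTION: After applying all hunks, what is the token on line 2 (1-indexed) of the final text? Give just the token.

Answer: ngomh

Derivation:
Hunk 1: at line 5 remove [dux] add [thv,ogo] -> 8 lines: zpump ngomh yqvj own gfk thv ogo eyba
Hunk 2: at line 5 remove [thv,ogo] add [kvm,yjqb,fwhe] -> 9 lines: zpump ngomh yqvj own gfk kvm yjqb fwhe eyba
Hunk 3: at line 1 remove [yqvj] add [scwb,tqpl,kfqy] -> 11 lines: zpump ngomh scwb tqpl kfqy own gfk kvm yjqb fwhe eyba
Hunk 4: at line 3 remove [kfqy,own,gfk] add [wxpd,prp] -> 10 lines: zpump ngomh scwb tqpl wxpd prp kvm yjqb fwhe eyba
Final line 2: ngomh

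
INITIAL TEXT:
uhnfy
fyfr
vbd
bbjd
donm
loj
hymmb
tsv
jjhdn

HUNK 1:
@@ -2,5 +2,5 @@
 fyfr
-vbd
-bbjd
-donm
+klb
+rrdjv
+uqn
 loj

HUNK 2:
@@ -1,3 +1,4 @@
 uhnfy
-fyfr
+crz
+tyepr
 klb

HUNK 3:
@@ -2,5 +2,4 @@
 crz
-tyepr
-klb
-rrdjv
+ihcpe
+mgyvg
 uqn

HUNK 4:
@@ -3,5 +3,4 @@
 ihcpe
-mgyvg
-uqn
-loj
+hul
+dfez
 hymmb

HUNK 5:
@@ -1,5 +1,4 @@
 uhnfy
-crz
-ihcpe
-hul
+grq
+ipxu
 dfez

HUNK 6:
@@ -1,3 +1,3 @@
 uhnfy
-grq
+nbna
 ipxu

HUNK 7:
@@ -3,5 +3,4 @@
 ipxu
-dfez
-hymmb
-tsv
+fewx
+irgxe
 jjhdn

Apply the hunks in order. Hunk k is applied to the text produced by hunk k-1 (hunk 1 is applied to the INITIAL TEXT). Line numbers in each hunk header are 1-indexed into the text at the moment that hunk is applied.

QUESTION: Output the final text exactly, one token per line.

Hunk 1: at line 2 remove [vbd,bbjd,donm] add [klb,rrdjv,uqn] -> 9 lines: uhnfy fyfr klb rrdjv uqn loj hymmb tsv jjhdn
Hunk 2: at line 1 remove [fyfr] add [crz,tyepr] -> 10 lines: uhnfy crz tyepr klb rrdjv uqn loj hymmb tsv jjhdn
Hunk 3: at line 2 remove [tyepr,klb,rrdjv] add [ihcpe,mgyvg] -> 9 lines: uhnfy crz ihcpe mgyvg uqn loj hymmb tsv jjhdn
Hunk 4: at line 3 remove [mgyvg,uqn,loj] add [hul,dfez] -> 8 lines: uhnfy crz ihcpe hul dfez hymmb tsv jjhdn
Hunk 5: at line 1 remove [crz,ihcpe,hul] add [grq,ipxu] -> 7 lines: uhnfy grq ipxu dfez hymmb tsv jjhdn
Hunk 6: at line 1 remove [grq] add [nbna] -> 7 lines: uhnfy nbna ipxu dfez hymmb tsv jjhdn
Hunk 7: at line 3 remove [dfez,hymmb,tsv] add [fewx,irgxe] -> 6 lines: uhnfy nbna ipxu fewx irgxe jjhdn

Answer: uhnfy
nbna
ipxu
fewx
irgxe
jjhdn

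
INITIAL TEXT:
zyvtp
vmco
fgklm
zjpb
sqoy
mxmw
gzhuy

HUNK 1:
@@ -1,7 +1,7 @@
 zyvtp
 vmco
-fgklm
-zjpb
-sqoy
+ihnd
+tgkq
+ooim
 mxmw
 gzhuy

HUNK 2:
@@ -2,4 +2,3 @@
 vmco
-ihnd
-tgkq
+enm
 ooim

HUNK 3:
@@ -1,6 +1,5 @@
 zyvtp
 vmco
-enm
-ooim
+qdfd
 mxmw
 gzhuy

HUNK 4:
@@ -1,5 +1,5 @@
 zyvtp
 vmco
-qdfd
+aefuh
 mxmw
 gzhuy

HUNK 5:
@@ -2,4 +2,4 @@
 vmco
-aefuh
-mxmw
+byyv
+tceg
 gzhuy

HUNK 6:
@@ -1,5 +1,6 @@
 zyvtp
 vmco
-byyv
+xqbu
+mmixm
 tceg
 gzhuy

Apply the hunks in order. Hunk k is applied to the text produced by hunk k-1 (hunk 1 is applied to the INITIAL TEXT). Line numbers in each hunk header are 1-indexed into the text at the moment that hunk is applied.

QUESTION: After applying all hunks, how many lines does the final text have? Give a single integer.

Hunk 1: at line 1 remove [fgklm,zjpb,sqoy] add [ihnd,tgkq,ooim] -> 7 lines: zyvtp vmco ihnd tgkq ooim mxmw gzhuy
Hunk 2: at line 2 remove [ihnd,tgkq] add [enm] -> 6 lines: zyvtp vmco enm ooim mxmw gzhuy
Hunk 3: at line 1 remove [enm,ooim] add [qdfd] -> 5 lines: zyvtp vmco qdfd mxmw gzhuy
Hunk 4: at line 1 remove [qdfd] add [aefuh] -> 5 lines: zyvtp vmco aefuh mxmw gzhuy
Hunk 5: at line 2 remove [aefuh,mxmw] add [byyv,tceg] -> 5 lines: zyvtp vmco byyv tceg gzhuy
Hunk 6: at line 1 remove [byyv] add [xqbu,mmixm] -> 6 lines: zyvtp vmco xqbu mmixm tceg gzhuy
Final line count: 6

Answer: 6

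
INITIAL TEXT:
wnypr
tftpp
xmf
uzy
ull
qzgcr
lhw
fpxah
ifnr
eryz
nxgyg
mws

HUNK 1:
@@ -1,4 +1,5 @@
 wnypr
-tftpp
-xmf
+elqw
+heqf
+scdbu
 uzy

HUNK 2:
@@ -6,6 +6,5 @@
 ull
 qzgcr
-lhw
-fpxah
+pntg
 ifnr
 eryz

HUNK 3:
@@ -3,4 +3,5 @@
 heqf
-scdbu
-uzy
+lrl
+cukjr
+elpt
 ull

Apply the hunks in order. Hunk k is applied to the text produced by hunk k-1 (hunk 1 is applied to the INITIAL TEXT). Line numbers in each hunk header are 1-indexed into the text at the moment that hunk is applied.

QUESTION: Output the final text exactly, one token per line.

Hunk 1: at line 1 remove [tftpp,xmf] add [elqw,heqf,scdbu] -> 13 lines: wnypr elqw heqf scdbu uzy ull qzgcr lhw fpxah ifnr eryz nxgyg mws
Hunk 2: at line 6 remove [lhw,fpxah] add [pntg] -> 12 lines: wnypr elqw heqf scdbu uzy ull qzgcr pntg ifnr eryz nxgyg mws
Hunk 3: at line 3 remove [scdbu,uzy] add [lrl,cukjr,elpt] -> 13 lines: wnypr elqw heqf lrl cukjr elpt ull qzgcr pntg ifnr eryz nxgyg mws

Answer: wnypr
elqw
heqf
lrl
cukjr
elpt
ull
qzgcr
pntg
ifnr
eryz
nxgyg
mws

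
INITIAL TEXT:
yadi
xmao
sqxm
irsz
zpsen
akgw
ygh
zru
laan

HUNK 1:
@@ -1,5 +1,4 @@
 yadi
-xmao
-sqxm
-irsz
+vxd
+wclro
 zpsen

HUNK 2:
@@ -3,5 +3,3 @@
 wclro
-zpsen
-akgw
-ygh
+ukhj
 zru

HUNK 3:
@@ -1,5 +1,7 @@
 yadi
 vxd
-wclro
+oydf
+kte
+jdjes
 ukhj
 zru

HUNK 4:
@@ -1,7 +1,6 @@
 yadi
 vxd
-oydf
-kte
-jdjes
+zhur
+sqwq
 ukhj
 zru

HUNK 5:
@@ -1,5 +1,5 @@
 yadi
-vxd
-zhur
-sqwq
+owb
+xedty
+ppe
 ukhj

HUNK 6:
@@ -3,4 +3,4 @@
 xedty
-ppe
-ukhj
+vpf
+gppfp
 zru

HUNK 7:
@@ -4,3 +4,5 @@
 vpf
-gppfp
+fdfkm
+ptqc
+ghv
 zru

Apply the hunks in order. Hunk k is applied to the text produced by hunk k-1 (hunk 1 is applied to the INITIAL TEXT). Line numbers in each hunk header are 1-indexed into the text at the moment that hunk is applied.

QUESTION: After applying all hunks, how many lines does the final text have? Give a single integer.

Hunk 1: at line 1 remove [xmao,sqxm,irsz] add [vxd,wclro] -> 8 lines: yadi vxd wclro zpsen akgw ygh zru laan
Hunk 2: at line 3 remove [zpsen,akgw,ygh] add [ukhj] -> 6 lines: yadi vxd wclro ukhj zru laan
Hunk 3: at line 1 remove [wclro] add [oydf,kte,jdjes] -> 8 lines: yadi vxd oydf kte jdjes ukhj zru laan
Hunk 4: at line 1 remove [oydf,kte,jdjes] add [zhur,sqwq] -> 7 lines: yadi vxd zhur sqwq ukhj zru laan
Hunk 5: at line 1 remove [vxd,zhur,sqwq] add [owb,xedty,ppe] -> 7 lines: yadi owb xedty ppe ukhj zru laan
Hunk 6: at line 3 remove [ppe,ukhj] add [vpf,gppfp] -> 7 lines: yadi owb xedty vpf gppfp zru laan
Hunk 7: at line 4 remove [gppfp] add [fdfkm,ptqc,ghv] -> 9 lines: yadi owb xedty vpf fdfkm ptqc ghv zru laan
Final line count: 9

Answer: 9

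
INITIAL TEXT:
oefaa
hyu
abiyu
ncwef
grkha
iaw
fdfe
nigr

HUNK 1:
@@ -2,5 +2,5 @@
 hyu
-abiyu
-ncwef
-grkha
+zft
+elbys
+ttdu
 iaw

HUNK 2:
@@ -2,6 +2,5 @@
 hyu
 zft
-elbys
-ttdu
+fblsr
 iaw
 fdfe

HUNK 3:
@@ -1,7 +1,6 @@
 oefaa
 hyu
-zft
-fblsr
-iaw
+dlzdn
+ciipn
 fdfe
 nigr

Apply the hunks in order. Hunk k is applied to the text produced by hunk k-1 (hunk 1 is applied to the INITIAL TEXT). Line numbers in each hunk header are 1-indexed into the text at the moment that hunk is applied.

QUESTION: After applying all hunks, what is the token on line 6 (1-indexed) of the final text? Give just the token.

Hunk 1: at line 2 remove [abiyu,ncwef,grkha] add [zft,elbys,ttdu] -> 8 lines: oefaa hyu zft elbys ttdu iaw fdfe nigr
Hunk 2: at line 2 remove [elbys,ttdu] add [fblsr] -> 7 lines: oefaa hyu zft fblsr iaw fdfe nigr
Hunk 3: at line 1 remove [zft,fblsr,iaw] add [dlzdn,ciipn] -> 6 lines: oefaa hyu dlzdn ciipn fdfe nigr
Final line 6: nigr

Answer: nigr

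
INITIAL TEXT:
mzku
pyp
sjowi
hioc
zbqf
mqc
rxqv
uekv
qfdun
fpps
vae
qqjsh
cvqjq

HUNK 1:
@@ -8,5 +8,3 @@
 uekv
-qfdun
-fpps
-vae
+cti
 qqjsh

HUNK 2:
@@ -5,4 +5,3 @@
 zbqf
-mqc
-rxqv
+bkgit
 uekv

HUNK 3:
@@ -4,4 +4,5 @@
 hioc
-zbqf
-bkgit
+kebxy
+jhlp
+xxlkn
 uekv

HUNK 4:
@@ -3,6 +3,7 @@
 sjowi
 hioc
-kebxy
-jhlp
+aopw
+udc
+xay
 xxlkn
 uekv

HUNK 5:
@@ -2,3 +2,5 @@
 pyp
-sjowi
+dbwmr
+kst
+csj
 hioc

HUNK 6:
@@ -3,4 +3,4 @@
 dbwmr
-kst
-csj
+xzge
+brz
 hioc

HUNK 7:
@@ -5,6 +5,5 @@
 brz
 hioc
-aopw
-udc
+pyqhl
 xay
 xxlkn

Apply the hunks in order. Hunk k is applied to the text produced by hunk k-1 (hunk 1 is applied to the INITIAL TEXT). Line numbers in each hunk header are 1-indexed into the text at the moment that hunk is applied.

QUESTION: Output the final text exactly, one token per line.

Answer: mzku
pyp
dbwmr
xzge
brz
hioc
pyqhl
xay
xxlkn
uekv
cti
qqjsh
cvqjq

Derivation:
Hunk 1: at line 8 remove [qfdun,fpps,vae] add [cti] -> 11 lines: mzku pyp sjowi hioc zbqf mqc rxqv uekv cti qqjsh cvqjq
Hunk 2: at line 5 remove [mqc,rxqv] add [bkgit] -> 10 lines: mzku pyp sjowi hioc zbqf bkgit uekv cti qqjsh cvqjq
Hunk 3: at line 4 remove [zbqf,bkgit] add [kebxy,jhlp,xxlkn] -> 11 lines: mzku pyp sjowi hioc kebxy jhlp xxlkn uekv cti qqjsh cvqjq
Hunk 4: at line 3 remove [kebxy,jhlp] add [aopw,udc,xay] -> 12 lines: mzku pyp sjowi hioc aopw udc xay xxlkn uekv cti qqjsh cvqjq
Hunk 5: at line 2 remove [sjowi] add [dbwmr,kst,csj] -> 14 lines: mzku pyp dbwmr kst csj hioc aopw udc xay xxlkn uekv cti qqjsh cvqjq
Hunk 6: at line 3 remove [kst,csj] add [xzge,brz] -> 14 lines: mzku pyp dbwmr xzge brz hioc aopw udc xay xxlkn uekv cti qqjsh cvqjq
Hunk 7: at line 5 remove [aopw,udc] add [pyqhl] -> 13 lines: mzku pyp dbwmr xzge brz hioc pyqhl xay xxlkn uekv cti qqjsh cvqjq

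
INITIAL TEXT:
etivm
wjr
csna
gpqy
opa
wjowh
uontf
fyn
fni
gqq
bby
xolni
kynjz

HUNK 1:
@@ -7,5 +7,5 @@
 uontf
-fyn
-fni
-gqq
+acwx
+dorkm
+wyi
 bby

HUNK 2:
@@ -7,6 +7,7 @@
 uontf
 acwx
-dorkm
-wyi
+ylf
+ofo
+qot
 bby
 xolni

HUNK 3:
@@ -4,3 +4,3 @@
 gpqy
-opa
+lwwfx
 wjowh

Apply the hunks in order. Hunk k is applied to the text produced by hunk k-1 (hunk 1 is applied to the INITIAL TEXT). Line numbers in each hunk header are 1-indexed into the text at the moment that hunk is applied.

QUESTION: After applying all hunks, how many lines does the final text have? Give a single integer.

Answer: 14

Derivation:
Hunk 1: at line 7 remove [fyn,fni,gqq] add [acwx,dorkm,wyi] -> 13 lines: etivm wjr csna gpqy opa wjowh uontf acwx dorkm wyi bby xolni kynjz
Hunk 2: at line 7 remove [dorkm,wyi] add [ylf,ofo,qot] -> 14 lines: etivm wjr csna gpqy opa wjowh uontf acwx ylf ofo qot bby xolni kynjz
Hunk 3: at line 4 remove [opa] add [lwwfx] -> 14 lines: etivm wjr csna gpqy lwwfx wjowh uontf acwx ylf ofo qot bby xolni kynjz
Final line count: 14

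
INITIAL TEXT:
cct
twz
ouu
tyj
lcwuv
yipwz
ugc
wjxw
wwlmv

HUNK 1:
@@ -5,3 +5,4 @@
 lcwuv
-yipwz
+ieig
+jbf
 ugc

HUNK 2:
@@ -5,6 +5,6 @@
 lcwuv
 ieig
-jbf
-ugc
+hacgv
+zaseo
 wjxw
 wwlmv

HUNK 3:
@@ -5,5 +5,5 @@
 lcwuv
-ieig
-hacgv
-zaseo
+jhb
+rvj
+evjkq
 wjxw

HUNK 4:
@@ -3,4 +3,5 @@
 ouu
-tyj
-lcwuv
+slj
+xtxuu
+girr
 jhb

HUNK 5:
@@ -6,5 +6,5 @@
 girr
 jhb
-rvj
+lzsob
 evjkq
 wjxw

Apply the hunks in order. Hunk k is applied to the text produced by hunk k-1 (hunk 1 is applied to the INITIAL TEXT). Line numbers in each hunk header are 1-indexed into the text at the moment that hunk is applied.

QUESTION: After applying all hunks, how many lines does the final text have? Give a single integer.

Answer: 11

Derivation:
Hunk 1: at line 5 remove [yipwz] add [ieig,jbf] -> 10 lines: cct twz ouu tyj lcwuv ieig jbf ugc wjxw wwlmv
Hunk 2: at line 5 remove [jbf,ugc] add [hacgv,zaseo] -> 10 lines: cct twz ouu tyj lcwuv ieig hacgv zaseo wjxw wwlmv
Hunk 3: at line 5 remove [ieig,hacgv,zaseo] add [jhb,rvj,evjkq] -> 10 lines: cct twz ouu tyj lcwuv jhb rvj evjkq wjxw wwlmv
Hunk 4: at line 3 remove [tyj,lcwuv] add [slj,xtxuu,girr] -> 11 lines: cct twz ouu slj xtxuu girr jhb rvj evjkq wjxw wwlmv
Hunk 5: at line 6 remove [rvj] add [lzsob] -> 11 lines: cct twz ouu slj xtxuu girr jhb lzsob evjkq wjxw wwlmv
Final line count: 11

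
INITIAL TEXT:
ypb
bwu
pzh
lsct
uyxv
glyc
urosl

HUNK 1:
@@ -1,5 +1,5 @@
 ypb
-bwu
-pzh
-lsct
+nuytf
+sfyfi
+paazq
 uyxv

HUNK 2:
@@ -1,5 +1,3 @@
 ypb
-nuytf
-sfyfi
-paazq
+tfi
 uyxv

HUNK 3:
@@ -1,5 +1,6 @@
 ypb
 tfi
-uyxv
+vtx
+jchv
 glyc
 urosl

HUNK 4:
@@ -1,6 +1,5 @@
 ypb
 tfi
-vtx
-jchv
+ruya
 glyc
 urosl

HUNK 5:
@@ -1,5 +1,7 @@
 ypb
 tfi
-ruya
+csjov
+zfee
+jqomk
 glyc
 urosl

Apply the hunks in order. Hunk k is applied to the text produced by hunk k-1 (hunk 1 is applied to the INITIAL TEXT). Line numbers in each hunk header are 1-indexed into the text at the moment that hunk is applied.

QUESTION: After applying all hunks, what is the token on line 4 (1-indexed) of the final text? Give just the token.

Answer: zfee

Derivation:
Hunk 1: at line 1 remove [bwu,pzh,lsct] add [nuytf,sfyfi,paazq] -> 7 lines: ypb nuytf sfyfi paazq uyxv glyc urosl
Hunk 2: at line 1 remove [nuytf,sfyfi,paazq] add [tfi] -> 5 lines: ypb tfi uyxv glyc urosl
Hunk 3: at line 1 remove [uyxv] add [vtx,jchv] -> 6 lines: ypb tfi vtx jchv glyc urosl
Hunk 4: at line 1 remove [vtx,jchv] add [ruya] -> 5 lines: ypb tfi ruya glyc urosl
Hunk 5: at line 1 remove [ruya] add [csjov,zfee,jqomk] -> 7 lines: ypb tfi csjov zfee jqomk glyc urosl
Final line 4: zfee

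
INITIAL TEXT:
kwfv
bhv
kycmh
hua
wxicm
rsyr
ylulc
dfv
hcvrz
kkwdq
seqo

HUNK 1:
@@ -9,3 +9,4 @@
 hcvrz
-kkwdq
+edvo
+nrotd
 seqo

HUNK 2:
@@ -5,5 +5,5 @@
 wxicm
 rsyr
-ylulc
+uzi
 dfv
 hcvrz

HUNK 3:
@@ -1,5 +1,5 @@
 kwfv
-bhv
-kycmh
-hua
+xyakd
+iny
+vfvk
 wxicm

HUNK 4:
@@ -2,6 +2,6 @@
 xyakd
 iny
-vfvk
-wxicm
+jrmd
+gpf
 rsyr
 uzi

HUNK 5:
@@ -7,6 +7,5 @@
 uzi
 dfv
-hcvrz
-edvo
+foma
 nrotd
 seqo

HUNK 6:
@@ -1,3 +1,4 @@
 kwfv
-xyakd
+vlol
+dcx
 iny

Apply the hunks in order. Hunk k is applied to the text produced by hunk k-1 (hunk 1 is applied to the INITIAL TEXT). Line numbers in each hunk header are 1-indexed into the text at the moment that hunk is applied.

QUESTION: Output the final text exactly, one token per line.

Answer: kwfv
vlol
dcx
iny
jrmd
gpf
rsyr
uzi
dfv
foma
nrotd
seqo

Derivation:
Hunk 1: at line 9 remove [kkwdq] add [edvo,nrotd] -> 12 lines: kwfv bhv kycmh hua wxicm rsyr ylulc dfv hcvrz edvo nrotd seqo
Hunk 2: at line 5 remove [ylulc] add [uzi] -> 12 lines: kwfv bhv kycmh hua wxicm rsyr uzi dfv hcvrz edvo nrotd seqo
Hunk 3: at line 1 remove [bhv,kycmh,hua] add [xyakd,iny,vfvk] -> 12 lines: kwfv xyakd iny vfvk wxicm rsyr uzi dfv hcvrz edvo nrotd seqo
Hunk 4: at line 2 remove [vfvk,wxicm] add [jrmd,gpf] -> 12 lines: kwfv xyakd iny jrmd gpf rsyr uzi dfv hcvrz edvo nrotd seqo
Hunk 5: at line 7 remove [hcvrz,edvo] add [foma] -> 11 lines: kwfv xyakd iny jrmd gpf rsyr uzi dfv foma nrotd seqo
Hunk 6: at line 1 remove [xyakd] add [vlol,dcx] -> 12 lines: kwfv vlol dcx iny jrmd gpf rsyr uzi dfv foma nrotd seqo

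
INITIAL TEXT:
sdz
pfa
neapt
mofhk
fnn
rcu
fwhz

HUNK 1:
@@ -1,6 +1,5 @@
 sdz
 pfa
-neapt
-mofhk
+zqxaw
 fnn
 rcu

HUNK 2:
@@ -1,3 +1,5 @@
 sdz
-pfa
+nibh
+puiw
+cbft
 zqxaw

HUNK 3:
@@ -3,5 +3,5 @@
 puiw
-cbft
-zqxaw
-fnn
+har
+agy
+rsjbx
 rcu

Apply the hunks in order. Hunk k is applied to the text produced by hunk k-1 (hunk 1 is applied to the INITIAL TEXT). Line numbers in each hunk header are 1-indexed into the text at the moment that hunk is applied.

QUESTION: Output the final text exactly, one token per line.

Hunk 1: at line 1 remove [neapt,mofhk] add [zqxaw] -> 6 lines: sdz pfa zqxaw fnn rcu fwhz
Hunk 2: at line 1 remove [pfa] add [nibh,puiw,cbft] -> 8 lines: sdz nibh puiw cbft zqxaw fnn rcu fwhz
Hunk 3: at line 3 remove [cbft,zqxaw,fnn] add [har,agy,rsjbx] -> 8 lines: sdz nibh puiw har agy rsjbx rcu fwhz

Answer: sdz
nibh
puiw
har
agy
rsjbx
rcu
fwhz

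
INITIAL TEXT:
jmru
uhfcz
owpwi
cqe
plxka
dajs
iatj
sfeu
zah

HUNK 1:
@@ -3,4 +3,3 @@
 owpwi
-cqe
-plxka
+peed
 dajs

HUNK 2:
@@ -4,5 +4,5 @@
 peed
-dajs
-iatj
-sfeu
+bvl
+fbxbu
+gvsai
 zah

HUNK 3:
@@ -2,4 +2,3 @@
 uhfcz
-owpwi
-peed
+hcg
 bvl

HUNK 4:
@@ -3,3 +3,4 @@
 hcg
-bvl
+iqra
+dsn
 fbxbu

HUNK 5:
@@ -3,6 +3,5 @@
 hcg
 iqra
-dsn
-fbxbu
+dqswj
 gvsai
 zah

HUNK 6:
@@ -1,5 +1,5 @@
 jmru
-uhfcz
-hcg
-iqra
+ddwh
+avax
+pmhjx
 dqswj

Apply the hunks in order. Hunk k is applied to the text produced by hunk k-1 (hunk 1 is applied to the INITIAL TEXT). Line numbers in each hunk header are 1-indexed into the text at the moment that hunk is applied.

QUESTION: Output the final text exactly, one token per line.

Answer: jmru
ddwh
avax
pmhjx
dqswj
gvsai
zah

Derivation:
Hunk 1: at line 3 remove [cqe,plxka] add [peed] -> 8 lines: jmru uhfcz owpwi peed dajs iatj sfeu zah
Hunk 2: at line 4 remove [dajs,iatj,sfeu] add [bvl,fbxbu,gvsai] -> 8 lines: jmru uhfcz owpwi peed bvl fbxbu gvsai zah
Hunk 3: at line 2 remove [owpwi,peed] add [hcg] -> 7 lines: jmru uhfcz hcg bvl fbxbu gvsai zah
Hunk 4: at line 3 remove [bvl] add [iqra,dsn] -> 8 lines: jmru uhfcz hcg iqra dsn fbxbu gvsai zah
Hunk 5: at line 3 remove [dsn,fbxbu] add [dqswj] -> 7 lines: jmru uhfcz hcg iqra dqswj gvsai zah
Hunk 6: at line 1 remove [uhfcz,hcg,iqra] add [ddwh,avax,pmhjx] -> 7 lines: jmru ddwh avax pmhjx dqswj gvsai zah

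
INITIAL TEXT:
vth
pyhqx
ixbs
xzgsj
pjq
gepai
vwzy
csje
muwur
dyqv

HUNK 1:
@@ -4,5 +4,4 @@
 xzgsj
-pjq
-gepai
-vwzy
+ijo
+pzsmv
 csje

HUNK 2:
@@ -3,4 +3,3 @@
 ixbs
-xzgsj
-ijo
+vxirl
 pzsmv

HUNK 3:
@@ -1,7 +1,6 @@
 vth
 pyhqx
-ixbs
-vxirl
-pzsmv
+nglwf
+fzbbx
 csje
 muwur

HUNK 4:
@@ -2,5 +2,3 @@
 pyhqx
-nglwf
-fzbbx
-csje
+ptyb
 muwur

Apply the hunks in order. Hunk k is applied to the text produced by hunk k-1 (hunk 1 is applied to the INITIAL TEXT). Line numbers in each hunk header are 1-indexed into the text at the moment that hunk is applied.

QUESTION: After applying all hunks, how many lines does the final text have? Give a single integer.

Hunk 1: at line 4 remove [pjq,gepai,vwzy] add [ijo,pzsmv] -> 9 lines: vth pyhqx ixbs xzgsj ijo pzsmv csje muwur dyqv
Hunk 2: at line 3 remove [xzgsj,ijo] add [vxirl] -> 8 lines: vth pyhqx ixbs vxirl pzsmv csje muwur dyqv
Hunk 3: at line 1 remove [ixbs,vxirl,pzsmv] add [nglwf,fzbbx] -> 7 lines: vth pyhqx nglwf fzbbx csje muwur dyqv
Hunk 4: at line 2 remove [nglwf,fzbbx,csje] add [ptyb] -> 5 lines: vth pyhqx ptyb muwur dyqv
Final line count: 5

Answer: 5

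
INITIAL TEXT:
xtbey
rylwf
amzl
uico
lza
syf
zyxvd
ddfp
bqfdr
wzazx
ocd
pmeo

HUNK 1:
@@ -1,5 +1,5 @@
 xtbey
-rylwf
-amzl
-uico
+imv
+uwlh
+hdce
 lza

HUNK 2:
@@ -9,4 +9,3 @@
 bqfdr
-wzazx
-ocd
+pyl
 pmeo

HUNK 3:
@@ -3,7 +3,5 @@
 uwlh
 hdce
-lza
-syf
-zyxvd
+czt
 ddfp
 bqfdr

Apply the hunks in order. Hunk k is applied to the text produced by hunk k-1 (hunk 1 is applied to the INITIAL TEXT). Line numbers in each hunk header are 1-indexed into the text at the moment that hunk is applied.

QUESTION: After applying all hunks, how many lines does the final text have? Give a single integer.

Hunk 1: at line 1 remove [rylwf,amzl,uico] add [imv,uwlh,hdce] -> 12 lines: xtbey imv uwlh hdce lza syf zyxvd ddfp bqfdr wzazx ocd pmeo
Hunk 2: at line 9 remove [wzazx,ocd] add [pyl] -> 11 lines: xtbey imv uwlh hdce lza syf zyxvd ddfp bqfdr pyl pmeo
Hunk 3: at line 3 remove [lza,syf,zyxvd] add [czt] -> 9 lines: xtbey imv uwlh hdce czt ddfp bqfdr pyl pmeo
Final line count: 9

Answer: 9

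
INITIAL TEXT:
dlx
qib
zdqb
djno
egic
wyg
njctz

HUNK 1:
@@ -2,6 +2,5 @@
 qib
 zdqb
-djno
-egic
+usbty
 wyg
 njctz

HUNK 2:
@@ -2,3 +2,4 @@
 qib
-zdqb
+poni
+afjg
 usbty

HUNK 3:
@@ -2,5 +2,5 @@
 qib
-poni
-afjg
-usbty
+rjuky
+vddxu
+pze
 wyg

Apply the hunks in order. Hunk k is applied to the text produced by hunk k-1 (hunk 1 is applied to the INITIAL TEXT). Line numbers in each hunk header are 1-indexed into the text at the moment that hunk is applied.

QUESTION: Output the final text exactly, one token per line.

Answer: dlx
qib
rjuky
vddxu
pze
wyg
njctz

Derivation:
Hunk 1: at line 2 remove [djno,egic] add [usbty] -> 6 lines: dlx qib zdqb usbty wyg njctz
Hunk 2: at line 2 remove [zdqb] add [poni,afjg] -> 7 lines: dlx qib poni afjg usbty wyg njctz
Hunk 3: at line 2 remove [poni,afjg,usbty] add [rjuky,vddxu,pze] -> 7 lines: dlx qib rjuky vddxu pze wyg njctz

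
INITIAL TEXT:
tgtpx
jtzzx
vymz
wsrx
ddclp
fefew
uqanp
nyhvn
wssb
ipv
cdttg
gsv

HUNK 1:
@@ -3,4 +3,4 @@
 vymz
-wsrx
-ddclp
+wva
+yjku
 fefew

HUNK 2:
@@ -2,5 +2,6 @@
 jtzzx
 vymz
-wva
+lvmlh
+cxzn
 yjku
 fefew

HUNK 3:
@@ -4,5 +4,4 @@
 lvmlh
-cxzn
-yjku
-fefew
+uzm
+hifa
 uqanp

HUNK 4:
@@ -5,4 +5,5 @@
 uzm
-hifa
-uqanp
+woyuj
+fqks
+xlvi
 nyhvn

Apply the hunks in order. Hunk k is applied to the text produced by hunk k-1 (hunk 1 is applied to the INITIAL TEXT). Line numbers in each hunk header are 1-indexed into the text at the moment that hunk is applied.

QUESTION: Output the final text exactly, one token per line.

Answer: tgtpx
jtzzx
vymz
lvmlh
uzm
woyuj
fqks
xlvi
nyhvn
wssb
ipv
cdttg
gsv

Derivation:
Hunk 1: at line 3 remove [wsrx,ddclp] add [wva,yjku] -> 12 lines: tgtpx jtzzx vymz wva yjku fefew uqanp nyhvn wssb ipv cdttg gsv
Hunk 2: at line 2 remove [wva] add [lvmlh,cxzn] -> 13 lines: tgtpx jtzzx vymz lvmlh cxzn yjku fefew uqanp nyhvn wssb ipv cdttg gsv
Hunk 3: at line 4 remove [cxzn,yjku,fefew] add [uzm,hifa] -> 12 lines: tgtpx jtzzx vymz lvmlh uzm hifa uqanp nyhvn wssb ipv cdttg gsv
Hunk 4: at line 5 remove [hifa,uqanp] add [woyuj,fqks,xlvi] -> 13 lines: tgtpx jtzzx vymz lvmlh uzm woyuj fqks xlvi nyhvn wssb ipv cdttg gsv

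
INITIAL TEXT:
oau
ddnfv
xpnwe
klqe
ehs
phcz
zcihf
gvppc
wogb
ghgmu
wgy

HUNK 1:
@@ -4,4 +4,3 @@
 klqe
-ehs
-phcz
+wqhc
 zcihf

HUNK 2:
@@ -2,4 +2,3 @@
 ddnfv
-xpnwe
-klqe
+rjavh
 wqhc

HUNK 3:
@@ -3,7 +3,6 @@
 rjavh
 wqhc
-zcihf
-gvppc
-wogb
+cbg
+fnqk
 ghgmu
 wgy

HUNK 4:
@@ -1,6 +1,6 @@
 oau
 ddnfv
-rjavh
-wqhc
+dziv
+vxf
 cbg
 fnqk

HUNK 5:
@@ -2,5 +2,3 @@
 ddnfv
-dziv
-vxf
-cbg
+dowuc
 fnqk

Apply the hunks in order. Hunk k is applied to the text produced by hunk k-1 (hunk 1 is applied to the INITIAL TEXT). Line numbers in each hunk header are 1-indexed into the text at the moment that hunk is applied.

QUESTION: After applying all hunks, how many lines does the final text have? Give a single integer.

Hunk 1: at line 4 remove [ehs,phcz] add [wqhc] -> 10 lines: oau ddnfv xpnwe klqe wqhc zcihf gvppc wogb ghgmu wgy
Hunk 2: at line 2 remove [xpnwe,klqe] add [rjavh] -> 9 lines: oau ddnfv rjavh wqhc zcihf gvppc wogb ghgmu wgy
Hunk 3: at line 3 remove [zcihf,gvppc,wogb] add [cbg,fnqk] -> 8 lines: oau ddnfv rjavh wqhc cbg fnqk ghgmu wgy
Hunk 4: at line 1 remove [rjavh,wqhc] add [dziv,vxf] -> 8 lines: oau ddnfv dziv vxf cbg fnqk ghgmu wgy
Hunk 5: at line 2 remove [dziv,vxf,cbg] add [dowuc] -> 6 lines: oau ddnfv dowuc fnqk ghgmu wgy
Final line count: 6

Answer: 6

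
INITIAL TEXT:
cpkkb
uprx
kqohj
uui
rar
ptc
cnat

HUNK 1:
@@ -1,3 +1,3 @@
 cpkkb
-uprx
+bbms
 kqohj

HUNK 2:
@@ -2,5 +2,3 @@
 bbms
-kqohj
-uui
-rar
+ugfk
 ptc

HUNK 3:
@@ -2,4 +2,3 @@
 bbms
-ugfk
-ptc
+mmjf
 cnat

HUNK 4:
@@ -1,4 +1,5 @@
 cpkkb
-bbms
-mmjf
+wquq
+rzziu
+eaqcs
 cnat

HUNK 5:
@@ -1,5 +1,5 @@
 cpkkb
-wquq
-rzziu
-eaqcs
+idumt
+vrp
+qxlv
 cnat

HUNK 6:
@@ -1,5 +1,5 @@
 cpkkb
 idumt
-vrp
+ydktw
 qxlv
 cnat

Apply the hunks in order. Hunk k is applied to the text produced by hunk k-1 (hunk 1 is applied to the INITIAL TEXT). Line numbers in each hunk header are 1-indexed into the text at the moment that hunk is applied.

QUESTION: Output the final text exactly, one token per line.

Hunk 1: at line 1 remove [uprx] add [bbms] -> 7 lines: cpkkb bbms kqohj uui rar ptc cnat
Hunk 2: at line 2 remove [kqohj,uui,rar] add [ugfk] -> 5 lines: cpkkb bbms ugfk ptc cnat
Hunk 3: at line 2 remove [ugfk,ptc] add [mmjf] -> 4 lines: cpkkb bbms mmjf cnat
Hunk 4: at line 1 remove [bbms,mmjf] add [wquq,rzziu,eaqcs] -> 5 lines: cpkkb wquq rzziu eaqcs cnat
Hunk 5: at line 1 remove [wquq,rzziu,eaqcs] add [idumt,vrp,qxlv] -> 5 lines: cpkkb idumt vrp qxlv cnat
Hunk 6: at line 1 remove [vrp] add [ydktw] -> 5 lines: cpkkb idumt ydktw qxlv cnat

Answer: cpkkb
idumt
ydktw
qxlv
cnat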